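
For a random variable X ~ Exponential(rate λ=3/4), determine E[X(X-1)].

E[X(X-1)] = E[X² - X] = E[X²] - E[X]
E[X] = \frac{4}{3}
E[X²] = Var(X) + (E[X])² = \frac{16}{9} + (\frac{4}{3})² = \frac{32}{9}
E[X(X-1)] = \frac{32}{9} - \frac{4}{3} = \frac{20}{9}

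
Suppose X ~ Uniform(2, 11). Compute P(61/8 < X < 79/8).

P(61/8 < X < 79/8) = ∫_{61/8}^{79/8} f(x) dx
where f(x) = \frac{1}{9}
= \frac{1}{4}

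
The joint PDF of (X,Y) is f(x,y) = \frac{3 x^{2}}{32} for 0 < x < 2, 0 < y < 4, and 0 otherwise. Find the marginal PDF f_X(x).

f_X(x) = ∫_0^4 f(x,y) dy
= ∫_0^4 \frac{3 x^{2}}{32} dy
= \frac{3 x^{2}}{8} for 0 < x < 2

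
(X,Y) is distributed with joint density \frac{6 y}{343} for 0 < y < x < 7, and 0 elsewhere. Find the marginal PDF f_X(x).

f_X(x) = ∫_0^x \frac{6 y}{343} dy = \frac{3 x^{2}}{343}
for 0 < x < 7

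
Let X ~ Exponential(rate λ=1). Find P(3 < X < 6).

P(3 < X < 6) = ∫_{3}^{6} f(x) dx
where f(x) = e^{- x}
= - \frac{1 - e^{3}}{e^{6}}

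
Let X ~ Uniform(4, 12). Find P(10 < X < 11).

P(10 < X < 11) = ∫_{10}^{11} f(x) dx
where f(x) = \frac{1}{8}
= \frac{1}{8}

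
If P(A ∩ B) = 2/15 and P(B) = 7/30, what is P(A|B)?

P(A|B) = P(A ∩ B) / P(B)
= (2/15) / (7/30)
= 4/7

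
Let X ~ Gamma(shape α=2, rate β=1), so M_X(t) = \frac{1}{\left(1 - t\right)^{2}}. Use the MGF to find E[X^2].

To find E[X^2], compute M^(2)(0):
M^(1)(t) = \frac{2}{\left(1 - t\right)^{3}}
M^(2)(t) = \frac{6}{\left(1 - t\right)^{4}}
M^(2)(0) = 6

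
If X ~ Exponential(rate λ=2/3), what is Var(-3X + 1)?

For X ~ Exponential(rate λ=2/3):
Var(X) = \frac{9}{4}
Var(-3X + 1) = (-3)² × Var(X) = 9 × \frac{9}{4} = \frac{81}{4}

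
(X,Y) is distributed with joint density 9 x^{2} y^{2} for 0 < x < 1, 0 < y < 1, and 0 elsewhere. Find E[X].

E[X] = ∫_0^1 ∫_0^1 x × f(x,y) dy dx
= ∫_0^1 ∫_0^1 x × (9 x^{2} y^{2}) dy dx
= \frac{3}{4}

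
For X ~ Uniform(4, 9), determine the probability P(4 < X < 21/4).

P(4 < X < 21/4) = ∫_{4}^{21/4} f(x) dx
where f(x) = \frac{1}{5}
= \frac{1}{4}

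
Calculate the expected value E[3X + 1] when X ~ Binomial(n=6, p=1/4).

For X ~ Binomial(n=6, p=1/4):
E[X] = \frac{3}{2}
E[3X + 1] = 3 × E[X] + 1 = \frac{11}{2}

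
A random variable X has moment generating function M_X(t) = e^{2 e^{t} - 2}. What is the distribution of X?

The MGF M(t) = e^{2 e^{t} - 2} is the standard form for the Poisson distribution.
Comparing with the known MGF formula identifies: Poisson(λ=2)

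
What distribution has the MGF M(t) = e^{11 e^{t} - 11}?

The MGF M(t) = e^{11 e^{t} - 11} is the standard form for the Poisson distribution.
Comparing with the known MGF formula identifies: Poisson(λ=11)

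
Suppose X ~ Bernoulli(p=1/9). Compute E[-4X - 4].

For X ~ Bernoulli(p=1/9):
E[X] = \frac{1}{9}
E[-4X - 4] = -4 × E[X] - 4 = - \frac{40}{9}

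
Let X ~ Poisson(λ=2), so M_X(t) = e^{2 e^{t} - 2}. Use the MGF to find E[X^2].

To find E[X^2], compute M^(2)(0):
M^(1)(t) = 2 e^{t} e^{2 e^{t} - 2}
M^(2)(t) = 4 e^{2 t} e^{2 e^{t} - 2} + 2 e^{t} e^{2 e^{t} - 2}
M^(2)(0) = 6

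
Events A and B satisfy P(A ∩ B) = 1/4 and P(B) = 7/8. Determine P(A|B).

P(A|B) = P(A ∩ B) / P(B)
= (1/4) / (7/8)
= 2/7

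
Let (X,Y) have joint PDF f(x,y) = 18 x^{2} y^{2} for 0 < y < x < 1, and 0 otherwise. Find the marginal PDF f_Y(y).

f_Y(y) = ∫_y^1 18 x^{2} y^{2} dx = 6 y^{2} \left(1 - y^{3}\right)
for 0 < y < 1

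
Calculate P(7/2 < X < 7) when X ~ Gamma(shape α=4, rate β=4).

P(7/2 < X < 7) = ∫_{7/2}^{7} f(x) dx
where f(x) = \frac{128 x^{3} e^{- 4 x}}{3}
= \frac{-12239 + 1711 e^{14}}{3 e^{28}}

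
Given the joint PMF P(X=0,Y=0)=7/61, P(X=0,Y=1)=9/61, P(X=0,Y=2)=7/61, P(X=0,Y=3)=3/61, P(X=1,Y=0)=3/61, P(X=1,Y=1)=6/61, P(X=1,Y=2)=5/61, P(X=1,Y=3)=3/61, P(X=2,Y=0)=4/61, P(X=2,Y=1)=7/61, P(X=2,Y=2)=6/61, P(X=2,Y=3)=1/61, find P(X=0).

P(X=0) = P(X=0,Y=0) + P(X=0,Y=1) + P(X=0,Y=2) + P(X=0,Y=3)
= 7/61 + 9/61 + 7/61 + 3/61
= 26/61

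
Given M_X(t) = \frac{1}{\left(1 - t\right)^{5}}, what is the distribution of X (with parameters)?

The MGF M(t) = \frac{1}{\left(1 - t\right)^{5}} is the standard form for the Gamma distribution.
Comparing with the known MGF formula identifies: Gamma(shape α=5, rate β=1)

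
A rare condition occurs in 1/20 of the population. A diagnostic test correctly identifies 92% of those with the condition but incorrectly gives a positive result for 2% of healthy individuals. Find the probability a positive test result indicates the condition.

Let D = the rare event, + = positive/flagged.
P(D) = 1/20
P(+|D) = 92/100 = 23/25
P(+|D') = 2/100 = 1/50
P(+) = P(+|D)P(D) + P(+|D')P(D')
     = \frac{23}{25} × \frac{1}{20} + \frac{1}{50} × \frac{19}{20}
     = \frac{13}{200}
P(D|+) = P(+|D)P(D)/P(+) = \frac{46}{65}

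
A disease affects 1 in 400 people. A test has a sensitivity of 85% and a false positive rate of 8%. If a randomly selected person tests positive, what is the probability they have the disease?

Let D = the rare event, + = positive/flagged.
P(D) = 1/400
P(+|D) = 85/100 = 17/20
P(+|D') = 8/100 = 2/25
P(+) = P(+|D)P(D) + P(+|D')P(D')
     = \frac{17}{20} × \frac{1}{400} + \frac{2}{25} × \frac{399}{400}
     = \frac{3277}{40000}
P(D|+) = P(+|D)P(D)/P(+) = \frac{85}{3277}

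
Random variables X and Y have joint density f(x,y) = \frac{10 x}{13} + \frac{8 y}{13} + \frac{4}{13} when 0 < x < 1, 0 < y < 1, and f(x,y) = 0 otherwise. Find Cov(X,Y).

E[XY] = ∫∫ xy × f(x,y) dx dy = \frac{4}{13}
E[X] = \frac{22}{39}
E[Y] = \frac{43}{78}
Cov(X,Y) = E[XY] - E[X]E[Y] = - \frac{5}{1521}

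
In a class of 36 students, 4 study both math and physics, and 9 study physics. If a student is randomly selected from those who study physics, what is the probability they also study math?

P(A ∩ B) = 4/36 = 1/9
P(B) = 9/36 = 1/4
P(A|B) = P(A ∩ B) / P(B) = (1/9) / (1/4) = 4/9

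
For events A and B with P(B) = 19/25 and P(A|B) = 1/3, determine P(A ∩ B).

By definition, P(A|B) = P(A ∩ B) / P(B)
So P(A ∩ B) = P(A|B) × P(B)
= 1/3 × 19/25
= 19/75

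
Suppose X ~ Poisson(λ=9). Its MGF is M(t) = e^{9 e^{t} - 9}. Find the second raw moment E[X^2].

To find E[X^2], compute M^(2)(0):
M^(1)(t) = 9 e^{t} e^{9 e^{t} - 9}
M^(2)(t) = 81 e^{2 t} e^{9 e^{t} - 9} + 9 e^{t} e^{9 e^{t} - 9}
M^(2)(0) = 90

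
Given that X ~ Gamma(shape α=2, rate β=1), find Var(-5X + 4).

For X ~ Gamma(shape α=2, rate β=1):
Var(X) = 2
Var(-5X + 4) = (-5)² × Var(X) = 25 × 2 = 50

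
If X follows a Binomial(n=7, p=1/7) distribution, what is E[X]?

For X ~ Binomial(n=7, p=1/7), the expected value is:
E[X] = 1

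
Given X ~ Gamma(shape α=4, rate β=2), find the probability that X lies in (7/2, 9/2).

P(7/2 < X < 9/2) = ∫_{7/2}^{9/2} f(x) dx
where f(x) = \frac{8 x^{3} e^{- 2 x}}{3}
= \frac{-516 + 269 e^{2}}{3 e^{9}}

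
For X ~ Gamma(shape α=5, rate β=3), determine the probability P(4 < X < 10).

P(4 < X < 10) = ∫_{4}^{10} f(x) dx
where f(x) = \frac{81 x^{4} e^{- 3 x}}{8}
= \frac{-38731 + 1237 e^{18}}{e^{30}}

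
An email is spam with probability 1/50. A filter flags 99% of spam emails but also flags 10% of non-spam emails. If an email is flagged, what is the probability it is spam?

Let D = the rare event, + = positive/flagged.
P(D) = 1/50
P(+|D) = 99/100
P(+|D') = 10/100 = 1/10
P(+) = P(+|D)P(D) + P(+|D')P(D')
     = \frac{99}{100} × \frac{1}{50} + \frac{1}{10} × \frac{49}{50}
     = \frac{589}{5000}
P(D|+) = P(+|D)P(D)/P(+) = \frac{99}{589}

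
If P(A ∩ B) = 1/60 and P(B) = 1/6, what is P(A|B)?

P(A|B) = P(A ∩ B) / P(B)
= (1/60) / (1/6)
= 1/10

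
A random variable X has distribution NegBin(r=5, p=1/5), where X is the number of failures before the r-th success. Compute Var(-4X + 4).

For X ~ NegBin(r=5, p=1/5), where X is the number of failures before the r-th success:
Var(X) = 100
Var(-4X + 4) = (-4)² × Var(X) = 16 × 100 = 1600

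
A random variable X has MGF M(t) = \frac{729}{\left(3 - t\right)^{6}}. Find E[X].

To find E[X], compute M^(1)(0):
M^(1)(t) = \frac{4374}{\left(3 - t\right)^{7}}
M^(1)(0) = 2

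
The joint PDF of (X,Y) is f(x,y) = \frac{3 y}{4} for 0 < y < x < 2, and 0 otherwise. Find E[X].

f_X(x) = ∫_0^x \frac{3 y}{4} dy = \frac{3 x^{2}}{8}
E[X] = ∫_0^2 x × (\frac{3 x^{2}}{8}) dx = \frac{3}{2}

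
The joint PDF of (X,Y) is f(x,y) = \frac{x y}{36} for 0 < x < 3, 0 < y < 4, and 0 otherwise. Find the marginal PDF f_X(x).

f_X(x) = ∫_0^4 f(x,y) dy
= ∫_0^4 \frac{x y}{36} dy
= \frac{2 x}{9} for 0 < x < 3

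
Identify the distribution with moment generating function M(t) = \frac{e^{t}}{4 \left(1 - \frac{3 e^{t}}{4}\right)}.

The MGF M(t) = \frac{e^{t}}{4 \left(1 - \frac{3 e^{t}}{4}\right)} is the standard form for the Geometric distribution.
Comparing with the known MGF formula identifies: Geometric(p=1/4), X = trial number of first success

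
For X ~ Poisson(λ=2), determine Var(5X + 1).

For X ~ Poisson(λ=2):
Var(X) = 2
Var(5X + 1) = (5)² × Var(X) = 25 × 2 = 50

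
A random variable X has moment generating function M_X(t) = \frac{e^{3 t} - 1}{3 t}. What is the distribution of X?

The MGF M(t) = \frac{e^{3 t} - 1}{3 t} is the standard form for the Uniform distribution.
Comparing with the known MGF formula identifies: Uniform(0, 3)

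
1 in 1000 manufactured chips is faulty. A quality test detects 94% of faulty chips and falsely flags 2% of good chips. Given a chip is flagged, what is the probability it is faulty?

Let D = the rare event, + = positive/flagged.
P(D) = 1/1000
P(+|D) = 94/100 = 47/50
P(+|D') = 2/100 = 1/50
P(+) = P(+|D)P(D) + P(+|D')P(D')
     = \frac{47}{50} × \frac{1}{1000} + \frac{1}{50} × \frac{999}{1000}
     = \frac{523}{25000}
P(D|+) = P(+|D)P(D)/P(+) = \frac{47}{1046}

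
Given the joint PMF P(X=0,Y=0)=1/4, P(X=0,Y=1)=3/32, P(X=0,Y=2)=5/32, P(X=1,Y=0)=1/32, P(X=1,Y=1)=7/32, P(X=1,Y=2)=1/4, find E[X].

First find marginal of X:
P(X=0) = 1/2
P(X=1) = 1/2
E[X] = 0 × 1/2 + 1 × 1/2 = 1/2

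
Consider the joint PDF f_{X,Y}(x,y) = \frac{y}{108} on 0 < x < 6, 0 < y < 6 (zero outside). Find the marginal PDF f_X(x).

f_X(x) = ∫_0^6 f(x,y) dy
= ∫_0^6 \frac{y}{108} dy
= \frac{1}{6} for 0 < x < 6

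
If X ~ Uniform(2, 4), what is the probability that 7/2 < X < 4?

P(7/2 < X < 4) = ∫_{7/2}^{4} f(x) dx
where f(x) = \frac{1}{2}
= \frac{1}{4}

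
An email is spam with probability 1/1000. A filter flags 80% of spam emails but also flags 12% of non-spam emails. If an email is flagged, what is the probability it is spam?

Let D = the rare event, + = positive/flagged.
P(D) = 1/1000
P(+|D) = 80/100 = 4/5
P(+|D') = 12/100 = 3/25
P(+) = P(+|D)P(D) + P(+|D')P(D')
     = \frac{4}{5} × \frac{1}{1000} + \frac{3}{25} × \frac{999}{1000}
     = \frac{3017}{25000}
P(D|+) = P(+|D)P(D)/P(+) = \frac{20}{3017}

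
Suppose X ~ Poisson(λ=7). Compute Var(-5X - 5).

For X ~ Poisson(λ=7):
Var(X) = 7
Var(-5X - 5) = (-5)² × Var(X) = 25 × 7 = 175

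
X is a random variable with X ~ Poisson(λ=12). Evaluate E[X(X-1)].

E[X(X-1)] = E[X² - X] = E[X²] - E[X]
E[X] = 12
E[X²] = Var(X) + (E[X])² = 12 + (12)² = 156
E[X(X-1)] = 156 - 12 = 144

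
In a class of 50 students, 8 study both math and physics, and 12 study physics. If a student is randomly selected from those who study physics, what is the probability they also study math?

P(A ∩ B) = 8/50 = 4/25
P(B) = 12/50 = 6/25
P(A|B) = P(A ∩ B) / P(B) = (4/25) / (6/25) = 2/3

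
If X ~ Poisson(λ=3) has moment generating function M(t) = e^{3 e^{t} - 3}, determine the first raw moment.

To find E[X], compute M^(1)(0):
M^(1)(t) = 3 e^{t} e^{3 e^{t} - 3}
M^(1)(0) = 3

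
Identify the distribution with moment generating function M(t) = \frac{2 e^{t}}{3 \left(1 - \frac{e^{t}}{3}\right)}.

The MGF M(t) = \frac{2 e^{t}}{3 \left(1 - \frac{e^{t}}{3}\right)} is the standard form for the Geometric distribution.
Comparing with the known MGF formula identifies: Geometric(p=2/3), X = trial number of first success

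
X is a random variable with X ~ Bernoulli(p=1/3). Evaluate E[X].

For X ~ Bernoulli(p=1/3), the expected value is:
E[X] = \frac{1}{3}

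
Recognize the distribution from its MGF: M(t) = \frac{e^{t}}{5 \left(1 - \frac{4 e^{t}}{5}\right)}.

The MGF M(t) = \frac{e^{t}}{5 \left(1 - \frac{4 e^{t}}{5}\right)} is the standard form for the Geometric distribution.
Comparing with the known MGF formula identifies: Geometric(p=1/5), X = trial number of first success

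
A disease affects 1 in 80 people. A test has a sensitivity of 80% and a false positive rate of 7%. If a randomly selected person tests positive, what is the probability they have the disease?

Let D = the rare event, + = positive/flagged.
P(D) = 1/80
P(+|D) = 80/100 = 4/5
P(+|D') = 7/100
P(+) = P(+|D)P(D) + P(+|D')P(D')
     = \frac{4}{5} × \frac{1}{80} + \frac{7}{100} × \frac{79}{80}
     = \frac{633}{8000}
P(D|+) = P(+|D)P(D)/P(+) = \frac{80}{633}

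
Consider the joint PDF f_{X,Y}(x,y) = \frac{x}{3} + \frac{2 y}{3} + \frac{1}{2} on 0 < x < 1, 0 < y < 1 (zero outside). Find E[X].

E[X] = ∫_0^1 ∫_0^1 x × f(x,y) dy dx
= ∫_0^1 ∫_0^1 x × (\frac{x}{3} + \frac{2 y}{3} + \frac{1}{2}) dy dx
= \frac{19}{36}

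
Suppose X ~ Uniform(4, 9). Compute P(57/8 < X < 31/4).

P(57/8 < X < 31/4) = ∫_{57/8}^{31/4} f(x) dx
where f(x) = \frac{1}{5}
= \frac{1}{8}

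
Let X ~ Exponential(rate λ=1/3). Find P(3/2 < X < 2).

P(3/2 < X < 2) = ∫_{3/2}^{2} f(x) dx
where f(x) = \frac{e^{- \frac{x}{3}}}{3}
= - \frac{1}{e^{\frac{2}{3}}} + e^{- \frac{1}{2}}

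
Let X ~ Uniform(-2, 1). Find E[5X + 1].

For X ~ Uniform(-2, 1):
E[X] = - \frac{1}{2}
E[5X + 1] = 5 × E[X] + 1 = - \frac{3}{2}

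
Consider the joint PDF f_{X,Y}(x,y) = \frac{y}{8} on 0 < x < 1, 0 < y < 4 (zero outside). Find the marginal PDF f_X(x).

f_X(x) = ∫_0^4 f(x,y) dy
= ∫_0^4 \frac{y}{8} dy
= 1 for 0 < x < 1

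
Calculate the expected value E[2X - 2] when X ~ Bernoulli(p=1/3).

For X ~ Bernoulli(p=1/3):
E[X] = \frac{1}{3}
E[2X - 2] = 2 × E[X] - 2 = - \frac{4}{3}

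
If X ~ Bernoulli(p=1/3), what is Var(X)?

For X ~ Bernoulli(p=1/3):
Var(X) = \frac{2}{9}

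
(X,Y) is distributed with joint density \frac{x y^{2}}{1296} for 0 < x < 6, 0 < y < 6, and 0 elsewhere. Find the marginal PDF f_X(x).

f_X(x) = ∫_0^6 f(x,y) dy
= ∫_0^6 \frac{x y^{2}}{1296} dy
= \frac{x}{18} for 0 < x < 6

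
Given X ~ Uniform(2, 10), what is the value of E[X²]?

Using the identity E[X²] = Var(X) + (E[X])²:
E[X] = 6
Var(X) = \frac{16}{3}
E[X²] = \frac{16}{3} + (6)²
= \frac{124}{3}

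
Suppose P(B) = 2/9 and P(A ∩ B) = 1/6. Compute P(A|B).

P(A|B) = P(A ∩ B) / P(B)
= (1/6) / (2/9)
= 3/4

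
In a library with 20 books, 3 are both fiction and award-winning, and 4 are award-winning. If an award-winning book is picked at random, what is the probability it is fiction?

P(A ∩ B) = 3/20
P(B) = 4/20 = 1/5
P(A|B) = P(A ∩ B) / P(B) = (3/20) / (1/5) = 3/4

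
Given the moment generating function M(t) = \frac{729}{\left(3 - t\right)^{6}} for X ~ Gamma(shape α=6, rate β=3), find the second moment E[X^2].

To find E[X^2], compute M^(2)(0):
M^(1)(t) = \frac{4374}{\left(3 - t\right)^{7}}
M^(2)(t) = \frac{30618}{\left(3 - t\right)^{8}}
M^(2)(0) = \frac{14}{3}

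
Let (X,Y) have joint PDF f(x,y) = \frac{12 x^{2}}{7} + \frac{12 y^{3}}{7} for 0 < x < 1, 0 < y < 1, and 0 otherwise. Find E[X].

E[X] = ∫_0^1 ∫_0^1 x × f(x,y) dy dx
= ∫_0^1 ∫_0^1 x × (\frac{12 x^{2}}{7} + \frac{12 y^{3}}{7}) dy dx
= \frac{9}{14}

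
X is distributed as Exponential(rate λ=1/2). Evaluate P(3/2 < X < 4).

P(3/2 < X < 4) = ∫_{3/2}^{4} f(x) dx
where f(x) = \frac{e^{- \frac{x}{2}}}{2}
= - \frac{1}{e^{2}} + e^{- \frac{3}{4}}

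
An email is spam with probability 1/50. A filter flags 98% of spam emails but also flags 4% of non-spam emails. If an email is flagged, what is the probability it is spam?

Let D = the rare event, + = positive/flagged.
P(D) = 1/50
P(+|D) = 98/100 = 49/50
P(+|D') = 4/100 = 1/25
P(+) = P(+|D)P(D) + P(+|D')P(D')
     = \frac{49}{50} × \frac{1}{50} + \frac{1}{25} × \frac{49}{50}
     = \frac{147}{2500}
P(D|+) = P(+|D)P(D)/P(+) = \frac{1}{3}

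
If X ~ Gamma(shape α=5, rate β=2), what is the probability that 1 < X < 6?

P(1 < X < 6) = ∫_{1}^{6} f(x) dx
where f(x) = \frac{4 x^{4} e^{- 2 x}}{3}
= \frac{-1237 + 7 e^{10}}{e^{12}}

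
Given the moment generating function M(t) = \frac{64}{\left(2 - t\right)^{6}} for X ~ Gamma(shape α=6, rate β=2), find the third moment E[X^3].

To find E[X^3], compute M^(3)(0):
M^(1)(t) = \frac{384}{\left(2 - t\right)^{7}}
M^(2)(t) = \frac{2688}{\left(2 - t\right)^{8}}
M^(3)(t) = \frac{21504}{\left(2 - t\right)^{9}}
M^(3)(0) = 42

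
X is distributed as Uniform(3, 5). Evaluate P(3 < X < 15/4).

P(3 < X < 15/4) = ∫_{3}^{15/4} f(x) dx
where f(x) = \frac{1}{2}
= \frac{3}{8}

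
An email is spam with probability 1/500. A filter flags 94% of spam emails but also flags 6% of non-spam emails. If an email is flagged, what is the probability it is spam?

Let D = the rare event, + = positive/flagged.
P(D) = 1/500
P(+|D) = 94/100 = 47/50
P(+|D') = 6/100 = 3/50
P(+) = P(+|D)P(D) + P(+|D')P(D')
     = \frac{47}{50} × \frac{1}{500} + \frac{3}{50} × \frac{499}{500}
     = \frac{193}{3125}
P(D|+) = P(+|D)P(D)/P(+) = \frac{47}{1544}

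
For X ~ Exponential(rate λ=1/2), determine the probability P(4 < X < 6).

P(4 < X < 6) = ∫_{4}^{6} f(x) dx
where f(x) = \frac{e^{- \frac{x}{2}}}{2}
= - \frac{1 - e}{e^{3}}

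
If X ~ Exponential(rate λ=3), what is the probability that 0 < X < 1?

P(0 < X < 1) = ∫_{0}^{1} f(x) dx
where f(x) = 3 e^{- 3 x}
= 1 - e^{-3}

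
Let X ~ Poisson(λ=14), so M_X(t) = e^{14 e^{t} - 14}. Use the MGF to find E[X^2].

To find E[X^2], compute M^(2)(0):
M^(1)(t) = 14 e^{t} e^{14 e^{t} - 14}
M^(2)(t) = 196 e^{2 t} e^{14 e^{t} - 14} + 14 e^{t} e^{14 e^{t} - 14}
M^(2)(0) = 210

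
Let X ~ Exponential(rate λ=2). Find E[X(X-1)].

E[X(X-1)] = E[X² - X] = E[X²] - E[X]
E[X] = \frac{1}{2}
E[X²] = Var(X) + (E[X])² = \frac{1}{4} + (\frac{1}{2})² = \frac{1}{2}
E[X(X-1)] = \frac{1}{2} - \frac{1}{2} = 0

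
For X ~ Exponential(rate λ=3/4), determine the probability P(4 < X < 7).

P(4 < X < 7) = ∫_{4}^{7} f(x) dx
where f(x) = \frac{3 e^{- \frac{3 x}{4}}}{4}
= - \frac{1}{e^{\frac{21}{4}}} + e^{-3}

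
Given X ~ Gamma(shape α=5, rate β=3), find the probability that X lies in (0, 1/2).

P(0 < X < 1/2) = ∫_{0}^{1/2} f(x) dx
where f(x) = \frac{81 x^{4} e^{- 3 x}}{8}
= 1 - \frac{563}{128 e^{\frac{3}{2}}}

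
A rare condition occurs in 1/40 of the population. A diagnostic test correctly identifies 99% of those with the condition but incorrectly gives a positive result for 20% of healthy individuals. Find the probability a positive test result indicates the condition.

Let D = the rare event, + = positive/flagged.
P(D) = 1/40
P(+|D) = 99/100
P(+|D') = 20/100 = 1/5
P(+) = P(+|D)P(D) + P(+|D')P(D')
     = \frac{99}{100} × \frac{1}{40} + \frac{1}{5} × \frac{39}{40}
     = \frac{879}{4000}
P(D|+) = P(+|D)P(D)/P(+) = \frac{33}{293}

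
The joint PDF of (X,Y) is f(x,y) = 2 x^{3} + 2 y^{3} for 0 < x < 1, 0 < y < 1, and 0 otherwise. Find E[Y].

E[Y] = ∫_0^1 ∫_0^1 y × f(x,y) dx dy
= \frac{13}{20}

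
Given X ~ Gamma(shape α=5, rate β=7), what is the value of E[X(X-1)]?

E[X(X-1)] = E[X² - X] = E[X²] - E[X]
E[X] = \frac{5}{7}
E[X²] = Var(X) + (E[X])² = \frac{5}{49} + (\frac{5}{7})² = \frac{30}{49}
E[X(X-1)] = \frac{30}{49} - \frac{5}{7} = - \frac{5}{49}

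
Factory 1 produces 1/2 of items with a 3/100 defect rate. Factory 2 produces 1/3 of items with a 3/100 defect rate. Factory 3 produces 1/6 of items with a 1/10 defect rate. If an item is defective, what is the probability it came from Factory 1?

Using Bayes' theorem:
P(F1) = 1/2, P(D|F1) = 3/100
P(F2) = 1/3, P(D|F2) = 3/100
P(F3) = 1/6, P(D|F3) = 1/10
P(D) = P(D|F1)P(F1) + P(D|F2)P(F2) + P(D|F3)P(F3)
     = \frac{1}{24}
P(F1|D) = P(D|F1)P(F1) / P(D)
= \frac{9}{25}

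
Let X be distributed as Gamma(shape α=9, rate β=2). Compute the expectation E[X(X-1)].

E[X(X-1)] = E[X² - X] = E[X²] - E[X]
E[X] = \frac{9}{2}
E[X²] = Var(X) + (E[X])² = \frac{9}{4} + (\frac{9}{2})² = \frac{45}{2}
E[X(X-1)] = \frac{45}{2} - \frac{9}{2} = 18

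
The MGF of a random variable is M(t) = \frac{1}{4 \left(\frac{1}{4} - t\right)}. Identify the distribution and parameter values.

The MGF M(t) = \frac{1}{4 \left(\frac{1}{4} - t\right)} is the standard form for the Exponential distribution.
Comparing with the known MGF formula identifies: Exponential(rate λ=1/4)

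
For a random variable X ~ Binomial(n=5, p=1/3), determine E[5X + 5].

For X ~ Binomial(n=5, p=1/3):
E[X] = \frac{5}{3}
E[5X + 5] = 5 × E[X] + 5 = \frac{40}{3}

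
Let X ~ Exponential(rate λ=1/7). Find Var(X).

For X ~ Exponential(rate λ=1/7):
Var(X) = 49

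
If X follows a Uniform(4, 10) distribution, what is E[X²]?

Using the identity E[X²] = Var(X) + (E[X])²:
E[X] = 7
Var(X) = 3
E[X²] = 3 + (7)²
= 52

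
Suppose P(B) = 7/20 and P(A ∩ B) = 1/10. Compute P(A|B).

P(A|B) = P(A ∩ B) / P(B)
= (1/10) / (7/20)
= 2/7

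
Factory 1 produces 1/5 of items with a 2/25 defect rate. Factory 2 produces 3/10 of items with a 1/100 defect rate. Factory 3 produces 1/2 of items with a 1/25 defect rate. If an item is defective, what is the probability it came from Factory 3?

Using Bayes' theorem:
P(F1) = 1/5, P(D|F1) = 2/25
P(F2) = 3/10, P(D|F2) = 1/100
P(F3) = 1/2, P(D|F3) = 1/25
P(D) = P(D|F1)P(F1) + P(D|F2)P(F2) + P(D|F3)P(F3)
     = \frac{39}{1000}
P(F3|D) = P(D|F3)P(F3) / P(D)
= \frac{20}{39}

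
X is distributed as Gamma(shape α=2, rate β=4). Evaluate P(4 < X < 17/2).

P(4 < X < 17/2) = ∫_{4}^{17/2} f(x) dx
where f(x) = 16 x e^{- 4 x}
= \frac{-35 + 17 e^{18}}{e^{34}}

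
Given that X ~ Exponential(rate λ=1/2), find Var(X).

For X ~ Exponential(rate λ=1/2):
Var(X) = 4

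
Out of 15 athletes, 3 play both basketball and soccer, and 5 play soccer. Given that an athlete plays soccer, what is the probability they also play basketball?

P(A ∩ B) = 3/15 = 1/5
P(B) = 5/15 = 1/3
P(A|B) = P(A ∩ B) / P(B) = (1/5) / (1/3) = 3/5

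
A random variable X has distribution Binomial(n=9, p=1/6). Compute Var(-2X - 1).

For X ~ Binomial(n=9, p=1/6):
Var(X) = \frac{5}{4}
Var(-2X - 1) = (-2)² × Var(X) = 4 × \frac{5}{4} = 5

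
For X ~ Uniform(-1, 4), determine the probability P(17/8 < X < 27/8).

P(17/8 < X < 27/8) = ∫_{17/8}^{27/8} f(x) dx
where f(x) = \frac{1}{5}
= \frac{1}{4}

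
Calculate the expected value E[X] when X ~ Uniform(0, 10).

For X ~ Uniform(0, 10), the expected value is:
E[X] = 5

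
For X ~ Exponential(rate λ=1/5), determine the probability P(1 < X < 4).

P(1 < X < 4) = ∫_{1}^{4} f(x) dx
where f(x) = \frac{e^{- \frac{x}{5}}}{5}
= - \frac{1 - e^{\frac{3}{5}}}{e^{\frac{4}{5}}}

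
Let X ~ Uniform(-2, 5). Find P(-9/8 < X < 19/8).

P(-9/8 < X < 19/8) = ∫_{-9/8}^{19/8} f(x) dx
where f(x) = \frac{1}{7}
= \frac{1}{2}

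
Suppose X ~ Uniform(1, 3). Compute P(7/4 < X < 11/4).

P(7/4 < X < 11/4) = ∫_{7/4}^{11/4} f(x) dx
where f(x) = \frac{1}{2}
= \frac{1}{2}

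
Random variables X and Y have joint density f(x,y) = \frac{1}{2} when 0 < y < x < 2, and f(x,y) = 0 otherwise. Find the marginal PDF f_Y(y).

f_Y(y) = ∫_y^2 \frac{1}{2} dx = 1 - \frac{y}{2}
for 0 < y < 2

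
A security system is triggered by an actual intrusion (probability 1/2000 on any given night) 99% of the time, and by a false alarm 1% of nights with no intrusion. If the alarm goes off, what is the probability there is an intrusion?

Let D = the rare event, + = positive/flagged.
P(D) = 1/2000
P(+|D) = 99/100
P(+|D') = 1/100
P(+) = P(+|D)P(D) + P(+|D')P(D')
     = \frac{99}{100} × \frac{1}{2000} + \frac{1}{100} × \frac{1999}{2000}
     = \frac{1049}{100000}
P(D|+) = P(+|D)P(D)/P(+) = \frac{99}{2098}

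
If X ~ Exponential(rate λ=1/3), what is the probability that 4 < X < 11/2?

P(4 < X < 11/2) = ∫_{4}^{11/2} f(x) dx
where f(x) = \frac{e^{- \frac{x}{3}}}{3}
= - \frac{1}{e^{\frac{11}{6}}} + e^{- \frac{4}{3}}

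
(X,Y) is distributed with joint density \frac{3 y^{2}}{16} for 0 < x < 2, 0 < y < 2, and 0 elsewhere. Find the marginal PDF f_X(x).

f_X(x) = ∫_0^2 f(x,y) dy
= ∫_0^2 \frac{3 y^{2}}{16} dy
= \frac{1}{2} for 0 < x < 2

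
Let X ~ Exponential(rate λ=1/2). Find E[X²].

Using the identity E[X²] = Var(X) + (E[X])²:
E[X] = 2
Var(X) = 4
E[X²] = 4 + (2)²
= 8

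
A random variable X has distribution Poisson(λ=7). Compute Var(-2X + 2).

For X ~ Poisson(λ=7):
Var(X) = 7
Var(-2X + 2) = (-2)² × Var(X) = 4 × 7 = 28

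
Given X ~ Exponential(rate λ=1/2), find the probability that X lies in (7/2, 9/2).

P(7/2 < X < 9/2) = ∫_{7/2}^{9/2} f(x) dx
where f(x) = \frac{e^{- \frac{x}{2}}}{2}
= - \frac{1 - e^{\frac{1}{2}}}{e^{\frac{9}{4}}}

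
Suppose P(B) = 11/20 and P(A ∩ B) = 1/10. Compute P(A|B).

P(A|B) = P(A ∩ B) / P(B)
= (1/10) / (11/20)
= 2/11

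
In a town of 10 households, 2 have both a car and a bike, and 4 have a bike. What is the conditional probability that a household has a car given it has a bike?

P(A ∩ B) = 2/10 = 1/5
P(B) = 4/10 = 2/5
P(A|B) = P(A ∩ B) / P(B) = (1/5) / (2/5) = 1/2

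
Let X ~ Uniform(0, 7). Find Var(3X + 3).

For X ~ Uniform(0, 7):
Var(X) = \frac{49}{12}
Var(3X + 3) = (3)² × Var(X) = 9 × \frac{49}{12} = \frac{147}{4}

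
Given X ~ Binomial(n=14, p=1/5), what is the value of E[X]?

For X ~ Binomial(n=14, p=1/5), the expected value is:
E[X] = \frac{14}{5}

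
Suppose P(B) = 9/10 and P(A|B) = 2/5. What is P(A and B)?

By definition, P(A|B) = P(A ∩ B) / P(B)
So P(A ∩ B) = P(A|B) × P(B)
= 2/5 × 9/10
= 9/25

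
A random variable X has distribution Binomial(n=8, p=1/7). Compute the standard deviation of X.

For X ~ Binomial(n=8, p=1/7):
Var(X) = \frac{48}{49}
SD(X) = √(Var(X)) = √(\frac{48}{49}) = \frac{4 \sqrt{3}}{7}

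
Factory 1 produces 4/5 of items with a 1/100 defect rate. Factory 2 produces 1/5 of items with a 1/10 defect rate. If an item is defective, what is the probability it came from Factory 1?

Using Bayes' theorem:
P(F1) = 4/5, P(D|F1) = 1/100
P(F2) = 1/5, P(D|F2) = 1/10
P(D) = P(D|F1)P(F1) + P(D|F2)P(F2)
     = \frac{7}{250}
P(F1|D) = P(D|F1)P(F1) / P(D)
= \frac{2}{7}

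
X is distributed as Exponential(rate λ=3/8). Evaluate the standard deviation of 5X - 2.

For X ~ Exponential(rate λ=3/8):
Var(X) = \frac{64}{9}
SD(X) = √(Var(X)) = √(\frac{64}{9}) = \frac{8}{3}
SD(5X - 2) = |5| × SD(X) = 5 × \frac{8}{3} = \frac{40}{3}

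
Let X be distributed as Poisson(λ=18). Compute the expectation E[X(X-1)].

E[X(X-1)] = E[X² - X] = E[X²] - E[X]
E[X] = 18
E[X²] = Var(X) + (E[X])² = 18 + (18)² = 342
E[X(X-1)] = 342 - 18 = 324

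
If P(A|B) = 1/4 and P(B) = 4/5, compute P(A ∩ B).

By definition, P(A|B) = P(A ∩ B) / P(B)
So P(A ∩ B) = P(A|B) × P(B)
= 1/4 × 4/5
= 1/5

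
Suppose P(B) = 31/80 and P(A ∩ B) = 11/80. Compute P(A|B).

P(A|B) = P(A ∩ B) / P(B)
= (11/80) / (31/80)
= 11/31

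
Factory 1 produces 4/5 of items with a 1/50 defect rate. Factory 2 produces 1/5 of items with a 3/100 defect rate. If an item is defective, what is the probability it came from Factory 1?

Using Bayes' theorem:
P(F1) = 4/5, P(D|F1) = 1/50
P(F2) = 1/5, P(D|F2) = 3/100
P(D) = P(D|F1)P(F1) + P(D|F2)P(F2)
     = \frac{11}{500}
P(F1|D) = P(D|F1)P(F1) / P(D)
= \frac{8}{11}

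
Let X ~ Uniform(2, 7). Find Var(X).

For X ~ Uniform(2, 7):
Var(X) = \frac{25}{12}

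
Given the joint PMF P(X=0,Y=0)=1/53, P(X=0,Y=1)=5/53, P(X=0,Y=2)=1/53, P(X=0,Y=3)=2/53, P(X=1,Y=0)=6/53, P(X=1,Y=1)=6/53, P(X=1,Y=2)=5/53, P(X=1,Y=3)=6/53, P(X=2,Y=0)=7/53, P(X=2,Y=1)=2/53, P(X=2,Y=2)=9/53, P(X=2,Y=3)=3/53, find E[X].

First find marginal of X:
P(X=0) = 9/53
P(X=1) = 23/53
P(X=2) = 21/53
E[X] = 0 × 9/53 + 1 × 23/53 + 2 × 21/53 = 65/53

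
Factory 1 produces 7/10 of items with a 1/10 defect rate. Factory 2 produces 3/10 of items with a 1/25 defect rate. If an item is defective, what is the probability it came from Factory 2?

Using Bayes' theorem:
P(F1) = 7/10, P(D|F1) = 1/10
P(F2) = 3/10, P(D|F2) = 1/25
P(D) = P(D|F1)P(F1) + P(D|F2)P(F2)
     = \frac{41}{500}
P(F2|D) = P(D|F2)P(F2) / P(D)
= \frac{6}{41}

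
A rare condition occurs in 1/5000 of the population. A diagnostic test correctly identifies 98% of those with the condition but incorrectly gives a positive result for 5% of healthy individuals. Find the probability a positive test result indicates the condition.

Let D = the rare event, + = positive/flagged.
P(D) = 1/5000
P(+|D) = 98/100 = 49/50
P(+|D') = 5/100 = 1/20
P(+) = P(+|D)P(D) + P(+|D')P(D')
     = \frac{49}{50} × \frac{1}{5000} + \frac{1}{20} × \frac{4999}{5000}
     = \frac{25093}{500000}
P(D|+) = P(+|D)P(D)/P(+) = \frac{98}{25093}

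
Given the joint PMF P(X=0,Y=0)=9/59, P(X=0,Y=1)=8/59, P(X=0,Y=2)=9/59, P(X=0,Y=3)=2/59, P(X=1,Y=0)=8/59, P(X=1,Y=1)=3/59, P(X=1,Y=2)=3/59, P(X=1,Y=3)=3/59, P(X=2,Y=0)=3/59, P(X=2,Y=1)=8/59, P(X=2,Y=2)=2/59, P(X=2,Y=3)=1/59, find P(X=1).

P(X=1) = P(X=1,Y=0) + P(X=1,Y=1) + P(X=1,Y=2) + P(X=1,Y=3)
= 8/59 + 3/59 + 3/59 + 3/59
= 17/59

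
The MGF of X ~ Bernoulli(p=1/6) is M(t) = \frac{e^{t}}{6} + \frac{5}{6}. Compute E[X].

To find E[X], compute M^(1)(0):
M^(1)(t) = \frac{e^{t}}{6}
M^(1)(0) = \frac{1}{6}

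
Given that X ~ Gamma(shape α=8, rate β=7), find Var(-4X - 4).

For X ~ Gamma(shape α=8, rate β=7):
Var(X) = \frac{8}{49}
Var(-4X - 4) = (-4)² × Var(X) = 16 × \frac{8}{49} = \frac{128}{49}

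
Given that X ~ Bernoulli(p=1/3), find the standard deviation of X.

For X ~ Bernoulli(p=1/3):
Var(X) = \frac{2}{9}
SD(X) = √(Var(X)) = √(\frac{2}{9}) = \frac{\sqrt{2}}{3}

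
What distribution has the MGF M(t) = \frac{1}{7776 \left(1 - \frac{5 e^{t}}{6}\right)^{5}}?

The MGF M(t) = \frac{1}{7776 \left(1 - \frac{5 e^{t}}{6}\right)^{5}} is the standard form for the NegativeBinomial distribution.
Comparing with the known MGF formula identifies: NegBin(r=5, p=1/6), X = failures before r-th success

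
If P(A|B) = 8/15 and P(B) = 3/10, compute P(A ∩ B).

By definition, P(A|B) = P(A ∩ B) / P(B)
So P(A ∩ B) = P(A|B) × P(B)
= 8/15 × 3/10
= 4/25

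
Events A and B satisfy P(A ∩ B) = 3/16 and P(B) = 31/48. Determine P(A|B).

P(A|B) = P(A ∩ B) / P(B)
= (3/16) / (31/48)
= 9/31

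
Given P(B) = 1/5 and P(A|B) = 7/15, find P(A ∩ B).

By definition, P(A|B) = P(A ∩ B) / P(B)
So P(A ∩ B) = P(A|B) × P(B)
= 7/15 × 1/5
= 7/75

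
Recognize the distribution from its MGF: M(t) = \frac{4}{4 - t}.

The MGF M(t) = \frac{4}{4 - t} is the standard form for the Exponential distribution.
Comparing with the known MGF formula identifies: Exponential(rate λ=4)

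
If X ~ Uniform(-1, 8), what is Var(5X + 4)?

For X ~ Uniform(-1, 8):
Var(X) = \frac{27}{4}
Var(5X + 4) = (5)² × Var(X) = 25 × \frac{27}{4} = \frac{675}{4}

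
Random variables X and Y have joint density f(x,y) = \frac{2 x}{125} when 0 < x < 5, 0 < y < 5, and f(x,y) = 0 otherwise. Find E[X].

f_X(x) = ∫_0^5 \frac{2 x}{125} dy = \frac{2 x}{25}
E[X] = ∫_0^5 x × (\frac{2 x}{25}) dx = \frac{10}{3}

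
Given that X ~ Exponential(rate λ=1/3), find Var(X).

For X ~ Exponential(rate λ=1/3):
Var(X) = 9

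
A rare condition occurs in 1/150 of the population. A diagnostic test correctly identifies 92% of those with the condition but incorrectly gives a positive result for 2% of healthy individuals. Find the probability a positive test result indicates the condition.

Let D = the rare event, + = positive/flagged.
P(D) = 1/150
P(+|D) = 92/100 = 23/25
P(+|D') = 2/100 = 1/50
P(+) = P(+|D)P(D) + P(+|D')P(D')
     = \frac{23}{25} × \frac{1}{150} + \frac{1}{50} × \frac{149}{150}
     = \frac{13}{500}
P(D|+) = P(+|D)P(D)/P(+) = \frac{46}{195}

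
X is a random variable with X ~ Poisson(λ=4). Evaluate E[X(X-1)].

E[X(X-1)] = E[X² - X] = E[X²] - E[X]
E[X] = 4
E[X²] = Var(X) + (E[X])² = 4 + (4)² = 20
E[X(X-1)] = 20 - 4 = 16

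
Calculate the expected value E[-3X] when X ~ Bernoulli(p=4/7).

For X ~ Bernoulli(p=4/7):
E[X] = \frac{4}{7}
E[-3X] = -3 × E[X] + 0 = - \frac{12}{7}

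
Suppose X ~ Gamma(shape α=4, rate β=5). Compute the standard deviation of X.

For X ~ Gamma(shape α=4, rate β=5):
Var(X) = \frac{4}{25}
SD(X) = √(Var(X)) = √(\frac{4}{25}) = \frac{2}{5}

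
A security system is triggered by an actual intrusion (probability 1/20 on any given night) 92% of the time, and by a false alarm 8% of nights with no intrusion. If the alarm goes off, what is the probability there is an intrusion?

Let D = the rare event, + = positive/flagged.
P(D) = 1/20
P(+|D) = 92/100 = 23/25
P(+|D') = 8/100 = 2/25
P(+) = P(+|D)P(D) + P(+|D')P(D')
     = \frac{23}{25} × \frac{1}{20} + \frac{2}{25} × \frac{19}{20}
     = \frac{61}{500}
P(D|+) = P(+|D)P(D)/P(+) = \frac{23}{61}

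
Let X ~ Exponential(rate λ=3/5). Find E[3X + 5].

For X ~ Exponential(rate λ=3/5):
E[X] = \frac{5}{3}
E[3X + 5] = 3 × E[X] + 5 = 10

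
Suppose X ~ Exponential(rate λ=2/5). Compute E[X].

For X ~ Exponential(rate λ=2/5), the expected value is:
E[X] = \frac{5}{2}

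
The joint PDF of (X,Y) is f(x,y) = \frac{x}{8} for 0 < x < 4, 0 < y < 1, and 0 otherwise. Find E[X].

f_X(x) = ∫_0^1 \frac{x}{8} dy = \frac{x}{8}
E[X] = ∫_0^4 x × (\frac{x}{8}) dx = \frac{8}{3}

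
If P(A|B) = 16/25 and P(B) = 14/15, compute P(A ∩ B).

By definition, P(A|B) = P(A ∩ B) / P(B)
So P(A ∩ B) = P(A|B) × P(B)
= 16/25 × 14/15
= 224/375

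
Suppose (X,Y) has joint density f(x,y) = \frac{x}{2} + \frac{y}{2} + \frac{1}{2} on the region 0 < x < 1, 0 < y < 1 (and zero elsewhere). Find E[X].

E[X] = ∫_0^1 ∫_0^1 x × f(x,y) dy dx
= ∫_0^1 ∫_0^1 x × (\frac{x}{2} + \frac{y}{2} + \frac{1}{2}) dy dx
= \frac{13}{24}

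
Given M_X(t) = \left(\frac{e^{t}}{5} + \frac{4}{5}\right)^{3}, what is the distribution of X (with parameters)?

The MGF M(t) = \left(\frac{e^{t}}{5} + \frac{4}{5}\right)^{3} is the standard form for the Binomial distribution.
Comparing with the known MGF formula identifies: Binomial(n=3, p=1/5)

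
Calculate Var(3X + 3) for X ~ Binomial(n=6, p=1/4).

For X ~ Binomial(n=6, p=1/4):
Var(X) = \frac{9}{8}
Var(3X + 3) = (3)² × Var(X) = 9 × \frac{9}{8} = \frac{81}{8}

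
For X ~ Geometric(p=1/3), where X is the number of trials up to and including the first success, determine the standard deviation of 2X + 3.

For X ~ Geometric(p=1/3), where X is the number of trials up to and including the first success:
Var(X) = 6
SD(X) = √(Var(X)) = √(6) = \sqrt{6}
SD(2X + 3) = |2| × SD(X) = 2 × \sqrt{6} = 2 \sqrt{6}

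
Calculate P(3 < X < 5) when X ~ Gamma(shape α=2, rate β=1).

P(3 < X < 5) = ∫_{3}^{5} f(x) dx
where f(x) = x e^{- x}
= \frac{2 \left(-3 + 2 e^{2}\right)}{e^{5}}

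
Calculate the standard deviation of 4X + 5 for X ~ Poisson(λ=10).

For X ~ Poisson(λ=10):
Var(X) = 10
SD(X) = √(Var(X)) = √(10) = \sqrt{10}
SD(4X + 5) = |4| × SD(X) = 4 × \sqrt{10} = 4 \sqrt{10}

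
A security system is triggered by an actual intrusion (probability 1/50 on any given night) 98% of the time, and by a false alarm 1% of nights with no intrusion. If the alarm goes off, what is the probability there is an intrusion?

Let D = the rare event, + = positive/flagged.
P(D) = 1/50
P(+|D) = 98/100 = 49/50
P(+|D') = 1/100
P(+) = P(+|D)P(D) + P(+|D')P(D')
     = \frac{49}{50} × \frac{1}{50} + \frac{1}{100} × \frac{49}{50}
     = \frac{147}{5000}
P(D|+) = P(+|D)P(D)/P(+) = \frac{2}{3}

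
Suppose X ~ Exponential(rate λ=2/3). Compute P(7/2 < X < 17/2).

P(7/2 < X < 17/2) = ∫_{7/2}^{17/2} f(x) dx
where f(x) = \frac{2 e^{- \frac{2 x}{3}}}{3}
= - \frac{1 - e^{\frac{10}{3}}}{e^{\frac{17}{3}}}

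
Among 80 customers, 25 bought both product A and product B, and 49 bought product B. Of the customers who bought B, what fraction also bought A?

P(A ∩ B) = 25/80 = 5/16
P(B) = 49/80
P(A|B) = P(A ∩ B) / P(B) = (5/16) / (49/80) = 25/49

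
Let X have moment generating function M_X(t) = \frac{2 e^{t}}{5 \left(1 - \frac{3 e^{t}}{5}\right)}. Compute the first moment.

To find E[X], compute M^(1)(0):
M^(1)(t) = \frac{2 e^{t}}{5 \left(1 - \frac{3 e^{t}}{5}\right)} + \frac{6 e^{2 t}}{25 \left(1 - \frac{3 e^{t}}{5}\right)^{2}}
M^(1)(0) = \frac{5}{2}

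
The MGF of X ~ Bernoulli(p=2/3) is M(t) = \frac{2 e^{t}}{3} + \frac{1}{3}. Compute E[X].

To find E[X], compute M^(1)(0):
M^(1)(t) = \frac{2 e^{t}}{3}
M^(1)(0) = \frac{2}{3}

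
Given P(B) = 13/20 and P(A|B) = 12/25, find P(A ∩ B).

By definition, P(A|B) = P(A ∩ B) / P(B)
So P(A ∩ B) = P(A|B) × P(B)
= 12/25 × 13/20
= 39/125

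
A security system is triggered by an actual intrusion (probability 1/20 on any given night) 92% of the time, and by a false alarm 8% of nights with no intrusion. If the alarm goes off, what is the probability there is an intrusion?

Let D = the rare event, + = positive/flagged.
P(D) = 1/20
P(+|D) = 92/100 = 23/25
P(+|D') = 8/100 = 2/25
P(+) = P(+|D)P(D) + P(+|D')P(D')
     = \frac{23}{25} × \frac{1}{20} + \frac{2}{25} × \frac{19}{20}
     = \frac{61}{500}
P(D|+) = P(+|D)P(D)/P(+) = \frac{23}{61}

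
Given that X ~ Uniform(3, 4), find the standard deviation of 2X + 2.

For X ~ Uniform(3, 4):
Var(X) = \frac{1}{12}
SD(X) = √(Var(X)) = √(\frac{1}{12}) = \frac{\sqrt{3}}{6}
SD(2X + 2) = |2| × SD(X) = 2 × \frac{\sqrt{3}}{6} = \frac{\sqrt{3}}{3}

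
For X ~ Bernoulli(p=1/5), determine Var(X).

For X ~ Bernoulli(p=1/5):
Var(X) = \frac{4}{25}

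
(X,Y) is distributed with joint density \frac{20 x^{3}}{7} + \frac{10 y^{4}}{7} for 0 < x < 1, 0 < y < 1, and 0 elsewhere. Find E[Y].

E[Y] = ∫_0^1 ∫_0^1 y × f(x,y) dx dy
= \frac{25}{42}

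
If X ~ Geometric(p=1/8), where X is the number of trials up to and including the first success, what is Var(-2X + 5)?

For X ~ Geometric(p=1/8), where X is the number of trials up to and including the first success:
Var(X) = 56
Var(-2X + 5) = (-2)² × Var(X) = 4 × 56 = 224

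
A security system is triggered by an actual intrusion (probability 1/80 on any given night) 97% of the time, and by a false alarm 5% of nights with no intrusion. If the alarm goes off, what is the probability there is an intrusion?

Let D = the rare event, + = positive/flagged.
P(D) = 1/80
P(+|D) = 97/100
P(+|D') = 5/100 = 1/20
P(+) = P(+|D)P(D) + P(+|D')P(D')
     = \frac{97}{100} × \frac{1}{80} + \frac{1}{20} × \frac{79}{80}
     = \frac{123}{2000}
P(D|+) = P(+|D)P(D)/P(+) = \frac{97}{492}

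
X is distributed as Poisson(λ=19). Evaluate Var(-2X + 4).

For X ~ Poisson(λ=19):
Var(X) = 19
Var(-2X + 4) = (-2)² × Var(X) = 4 × 19 = 76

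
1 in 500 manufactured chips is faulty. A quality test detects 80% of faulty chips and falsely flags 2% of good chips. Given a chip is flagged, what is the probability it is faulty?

Let D = the rare event, + = positive/flagged.
P(D) = 1/500
P(+|D) = 80/100 = 4/5
P(+|D') = 2/100 = 1/50
P(+) = P(+|D)P(D) + P(+|D')P(D')
     = \frac{4}{5} × \frac{1}{500} + \frac{1}{50} × \frac{499}{500}
     = \frac{539}{25000}
P(D|+) = P(+|D)P(D)/P(+) = \frac{40}{539}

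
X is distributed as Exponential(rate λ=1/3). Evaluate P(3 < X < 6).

P(3 < X < 6) = ∫_{3}^{6} f(x) dx
where f(x) = \frac{e^{- \frac{x}{3}}}{3}
= - \frac{1 - e}{e^{2}}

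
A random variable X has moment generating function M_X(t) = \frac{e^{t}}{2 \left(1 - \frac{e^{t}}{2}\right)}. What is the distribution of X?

The MGF M(t) = \frac{e^{t}}{2 \left(1 - \frac{e^{t}}{2}\right)} is the standard form for the Geometric distribution.
Comparing with the known MGF formula identifies: Geometric(p=1/2), X = trial number of first success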